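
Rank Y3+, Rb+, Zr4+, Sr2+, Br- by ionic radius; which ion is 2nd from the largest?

Rb+

All of these have 36 electrons (isoelectronic). With the same electron cloud, the ion with the most protons pulls it in tightest. Nuclear charges: Zr4+ (Z=40), Y3+ (Z=39), Sr2+ (Z=38), Rb+ (Z=37), Br- (Z=35). Highest Z is smallest.
That gives Zr4+ < Y3+ < Sr2+ < Rb+ < Br-. From the largest end, number 2 is Rb+.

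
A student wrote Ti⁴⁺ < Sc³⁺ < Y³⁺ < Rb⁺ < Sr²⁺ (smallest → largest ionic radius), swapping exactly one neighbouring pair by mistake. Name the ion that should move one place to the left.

Compare adjacent ions: Sr²⁺ and Rb⁺ share 36 electrons; the higher nuclear charge on Sr (Z=38) contracts it more, so Sr²⁺ < Rb⁺ — yet in this increasing list Rb⁺ sits before Sr²⁺. Nothing else is reversed, so Sr²⁺ should move one place to the left.

Sr²⁺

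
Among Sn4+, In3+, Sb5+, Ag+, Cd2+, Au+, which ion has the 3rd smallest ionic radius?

In3+

Work out protons and electrons: Sb5+ has 46 e⁻ (Z=51), Sn4+ has 46 e⁻ (Z=50), In3+ has 46 e⁻ (Z=49), Cd2+ has 46 e⁻ (Z=48), Ag+ has 46 e⁻ (Z=47), Au+ has 78 e⁻ (Z=79). Sb5+ < Sn4+ (isoelectronic, higher Z=51 is smaller); Sn4+ < In3+ (isoelectronic, higher Z=50 is smaller); In3+ < Cd2+ (both 46 e⁻, Z=49>48); Cd2+ < Ag+ (both 46 e⁻, Z=48>47); Ag+ < Au+ (same group, 1 shell fewer).
Ordering: Sb5+ < Sn4+ < In3+ < Cd2+ < Ag+ < Au+. The 3rd smallest is In3+.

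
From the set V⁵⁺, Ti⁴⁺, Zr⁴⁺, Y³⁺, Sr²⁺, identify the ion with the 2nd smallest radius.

Ti⁴⁺

First list Z and electron count for each: V⁵⁺ (Z=23, 18 e⁻), Ti⁴⁺ (Z=22, 18 e⁻), Zr⁴⁺ (Z=40, 36 e⁻), Y³⁺ (Z=39, 36 e⁻), Sr²⁺ (Z=38, 36 e⁻). V⁵⁺ < Ti⁴⁺ (isoelectronic, higher Z=23 is smaller); Ti⁴⁺ < Zr⁴⁺ (same group, period 4 vs 5); Zr⁴⁺ < Y³⁺ (isoelectronic, higher Z=40 is smaller); Y³⁺ < Sr²⁺ (isoelectronic, higher Z=39 is smaller).
That gives V⁵⁺ < Ti⁴⁺ < Zr⁴⁺ < Y³⁺ < Sr²⁺. From the smallest end, number 2 is Ti⁴⁺.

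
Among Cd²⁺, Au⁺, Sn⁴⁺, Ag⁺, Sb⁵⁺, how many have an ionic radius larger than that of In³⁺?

Electron counts and nuclear charges: Sb⁵⁺ has 46 e⁻ (Z=51), Sn⁴⁺ has 46 e⁻ (Z=50), In³⁺ has 46 e⁻ (Z=49), Cd²⁺ has 46 e⁻ (Z=48), Ag⁺ has 46 e⁻ (Z=47), Au⁺ has 78 e⁻ (Z=79). Sb⁵⁺ < Sn⁴⁺ (both 46 e⁻, Z=51>50); Sn⁴⁺ < In³⁺ (both 46 e⁻, Z=50>49); In³⁺ < Cd²⁺ (isoelectronic, higher Z=49 is smaller); Cd²⁺ < Ag⁺ (both 46 e⁻, Z=48>47); Ag⁺ < Au⁺ (same group, period 5 vs 6).
Placing each against In³⁺: smaller — Sb⁵⁺, Sn⁴⁺; larger — Cd²⁺, Ag⁺, Au⁺. Count: 3.

3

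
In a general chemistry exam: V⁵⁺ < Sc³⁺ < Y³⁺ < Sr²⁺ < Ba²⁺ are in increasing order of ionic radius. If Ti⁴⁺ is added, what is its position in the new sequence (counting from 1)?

2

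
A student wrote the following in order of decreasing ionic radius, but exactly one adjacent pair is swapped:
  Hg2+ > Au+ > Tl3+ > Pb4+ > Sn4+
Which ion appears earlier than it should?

Hg2+

Compare adjacent ions: Hg2+ and Au+ share 78 electrons; the higher nuclear charge on Hg (Z=80) contracts it more, so Hg2+ < Au+ — yet in this decreasing list Hg2+ sits before Au+. Nothing else is reversed, so Hg2+ should move one place to the right.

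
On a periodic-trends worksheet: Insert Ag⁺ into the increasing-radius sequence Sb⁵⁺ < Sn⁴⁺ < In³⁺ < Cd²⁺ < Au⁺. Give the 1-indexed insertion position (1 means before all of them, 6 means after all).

Work out protons and electrons: Sb⁵⁺: 46 e⁻, Z=51, Sn⁴⁺: 46 e⁻, Z=50, In³⁺: 46 e⁻, Z=49, Cd²⁺: 46 e⁻, Z=48, Ag⁺: 46 e⁻, Z=47, Au⁺: 78 e⁻, Z=79. Sb⁵⁺ < Sn⁴⁺ (isoelectronic, higher Z=51 is smaller); Sn⁴⁺ < In³⁺ (isoelectronic, higher Z=50 is smaller); In³⁺ < Cd²⁺ (both 46 e⁻, Z=49>48); Cd²⁺ < Ag⁺ (both 46 e⁻, Z=48>47); Ag⁺ < Au⁺ (same group, period 5 vs 6).
Putting Ag⁺ in gives Sb⁵⁺ < Sn⁴⁺ < In³⁺ < Cd²⁺ < Ag⁺ < Au⁺; it lands at slot 5.

5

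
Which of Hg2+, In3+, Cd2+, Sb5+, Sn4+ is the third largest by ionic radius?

First list Z and electron count for each: Sb5+ (Z=51, 46 e⁻), Sn4+ (Z=50, 46 e⁻), In3+ (Z=49, 46 e⁻), Cd2+ (Z=48, 46 e⁻), Hg2+ (Z=80, 78 e⁻). Sb5+ < Sn4+ (both 46 e⁻, Z=51>50); Sn4+ < In3+ (isoelectronic, higher Z=50 is smaller); In3+ < Cd2+ (isoelectronic, higher Z=49 is smaller); Cd2+ < Hg2+ (same group, 1 shell fewer).
That gives Sb5+ < Sn4+ < In3+ < Cd2+ < Hg2+. From the largest end, number 3 is In3+.

In3+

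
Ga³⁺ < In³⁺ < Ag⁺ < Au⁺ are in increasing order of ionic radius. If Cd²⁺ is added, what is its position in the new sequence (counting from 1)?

3

Ga³⁺ (Z=31, 28 e⁻), In³⁺ (Z=49, 46 e⁻), Cd²⁺ (Z=48, 46 e⁻), Ag⁺ (Z=47, 46 e⁻), Au⁺ (Z=79, 78 e⁻). Ga³⁺ < In³⁺ (same group, period 4 vs 5); In³⁺ < Cd²⁺ (isoelectronic, higher Z=49 is smaller); Cd²⁺ < Ag⁺ (both 46 e⁻, Z=48>47); Ag⁺ < Au⁺ (same group, period 5 vs 6).
Putting Cd²⁺ in gives Ga³⁺ < In³⁺ < Cd²⁺ < Ag⁺ < Au⁺; it lands at slot 3.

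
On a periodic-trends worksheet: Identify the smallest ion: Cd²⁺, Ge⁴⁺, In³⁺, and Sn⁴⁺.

Ge⁴⁺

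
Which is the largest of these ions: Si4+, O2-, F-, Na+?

These species are isoelectronic with 10 electrons. The only difference is the number of protons: Si4+ (Z=14), Na+ (Z=11), F- (Z=9), O2- (Z=8). The strongest nuclear pull (Si4+) gives the smallest ion.

O2-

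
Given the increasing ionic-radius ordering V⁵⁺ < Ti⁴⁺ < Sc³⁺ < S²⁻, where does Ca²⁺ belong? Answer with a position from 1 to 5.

4

Isoelectronic series (18 e⁻ each). Size is set by nuclear charge: more protons means a smaller ion. V⁵⁺ (Z=23), Ti⁴⁺ (Z=22), Sc³⁺ (Z=21), Ca²⁺ (Z=20), S²⁻ (Z=16).
With Ca²⁺ included the full order is V⁵⁺ < Ti⁴⁺ < Sc³⁺ < Ca²⁺ < S²⁻, so it takes position 4.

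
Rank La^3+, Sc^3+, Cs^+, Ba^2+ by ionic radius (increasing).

Electron counts and nuclear charges: Sc^3+: 18 e⁻, Z=21, La^3+: 54 e⁻, Z=57, Ba^2+: 54 e⁻, Z=56, Cs^+: 54 e⁻, Z=55. Sc^3+ < La^3+ (same group, period 4 vs 6); La^3+ < Ba^2+ (isoelectronic, higher Z=57 is smaller); Ba^2+ < Cs^+ (both 54 e⁻, Z=56>55).

Sc^3+ < La^3+ < Ba^2+ < Cs^+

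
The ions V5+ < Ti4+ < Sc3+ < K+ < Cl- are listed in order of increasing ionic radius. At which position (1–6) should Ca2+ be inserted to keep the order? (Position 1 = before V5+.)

4

Each ion has 18 electrons. The ranking follows nuclear charge in reverse — greater Z gives a smaller radius. V5+ (Z=23), Ti4+ (Z=22), Sc3+ (Z=21), Ca2+ (Z=20), K+ (Z=19), Cl- (Z=17).
The complete sequence is V5+ < Ti4+ < Sc3+ < Ca2+ < K+ < Cl-. Ca2+ sits at position 4.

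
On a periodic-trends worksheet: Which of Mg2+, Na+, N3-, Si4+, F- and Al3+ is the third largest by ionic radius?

Na+

Isoelectronic series (10 e⁻ each). Size is set by nuclear charge: more protons means a smaller ion. Si4+ (Z=14), Al3+ (Z=13), Mg2+ (Z=12), Na+ (Z=11), F- (Z=9), N3- (Z=7).
That gives Si4+ < Al3+ < Mg2+ < Na+ < F- < N3-. From the largest end, number 3 is Na+.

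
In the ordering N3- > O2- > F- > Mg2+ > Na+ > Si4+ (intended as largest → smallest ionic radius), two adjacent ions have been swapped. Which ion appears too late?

Na+

The pair Mg2+, Na+ is the wrong way round — they are isoelectronic (10 e⁻) and Mg has more protons than Na (12 vs 11), making Mg2+ smaller. All other adjacent pairs agree with periodic trends, so Na+ is the misplaced ion.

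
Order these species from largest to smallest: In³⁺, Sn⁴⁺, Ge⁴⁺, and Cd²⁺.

Cd²⁺ > In³⁺ > Sn⁴⁺ > Ge⁴⁺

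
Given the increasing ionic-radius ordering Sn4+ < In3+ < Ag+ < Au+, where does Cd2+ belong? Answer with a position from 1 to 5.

3

Electron counts and nuclear charges: Sn4+ has 46 e⁻ (Z=50), In3+ has 46 e⁻ (Z=49), Cd2+ has 46 e⁻ (Z=48), Ag+ has 46 e⁻ (Z=47), Au+ has 78 e⁻ (Z=79). Sn4+ < In3+ (both 46 e⁻, Z=50>49); In3+ < Cd2+ (both 46 e⁻, Z=49>48); Cd2+ < Ag+ (isoelectronic, higher Z=48 is smaller); Ag+ < Au+ (same group, 1 shell fewer).
Merged order: Sn4+ < In3+ < Cd2+ < Ag+ < Au+ — Cd2+ is number 3.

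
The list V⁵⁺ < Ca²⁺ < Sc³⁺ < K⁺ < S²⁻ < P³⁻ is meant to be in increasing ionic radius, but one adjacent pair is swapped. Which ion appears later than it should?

Sc³⁺

Compare adjacent ions: Sc³⁺ and Ca²⁺ share 18 electrons; the higher nuclear charge on Sc (Z=21) contracts it more, so Sc³⁺ < Ca²⁺ — yet in this increasing list Ca²⁺ sits before Sc³⁺. Nothing else is reversed, so Sc³⁺ should move one place to the left.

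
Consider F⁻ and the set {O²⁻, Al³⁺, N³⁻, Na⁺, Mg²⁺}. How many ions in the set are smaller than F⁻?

Isoelectronic series (10 e⁻ each). Size is set by nuclear charge: more protons means a smaller ion. Al³⁺ (Z=13), Mg²⁺ (Z=12), Na⁺ (Z=11), F⁻ (Z=9), O²⁻ (Z=8), N³⁻ (Z=7).
Overall: Al³⁺ < Mg²⁺ < Na⁺ < F⁻ < O²⁻ < N³⁻. F⁻ has 3 below it and 2 above. That's 3.

3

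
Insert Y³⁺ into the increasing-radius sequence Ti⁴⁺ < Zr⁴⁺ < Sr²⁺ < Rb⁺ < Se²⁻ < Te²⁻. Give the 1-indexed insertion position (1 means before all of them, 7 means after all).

3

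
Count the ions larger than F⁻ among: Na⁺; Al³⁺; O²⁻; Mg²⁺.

1

These species are isoelectronic with 10 electrons. The only difference is the number of protons: Al³⁺ (Z=13), Mg²⁺ (Z=12), Na⁺ (Z=11), F⁻ (Z=9), O²⁻ (Z=8). The strongest nuclear pull (Al³⁺) gives the smallest ion.
Placing each against F⁻: smaller — Al³⁺, Mg²⁺, Na⁺; larger — O²⁻. Count: 1.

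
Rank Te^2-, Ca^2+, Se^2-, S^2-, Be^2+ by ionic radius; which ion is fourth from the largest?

Ca^2+

Be^2+ has 2 e⁻ (Z=4), Ca^2+ has 18 e⁻ (Z=20), S^2- has 18 e⁻ (Z=16), Se^2- has 36 e⁻ (Z=34), Te^2- has 54 e⁻ (Z=52). Be^2+ < Ca^2+ (same group, period 2 vs 4); Ca^2+ < S^2- (isoelectronic, higher Z=20 is smaller); S^2- < Se^2- (same group, period 3 vs 4); Se^2- < Te^2- (same group, 1 shell fewer).
So the order is Be^2+ < Ca^2+ < S^2- < Se^2- < Te^2-; the 4th-largest ion is Ca^2+.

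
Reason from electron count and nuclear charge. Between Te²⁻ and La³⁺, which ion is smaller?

All of these have 54 electrons (isoelectronic). With the same electron cloud, the ion with the most protons pulls it in tightest. Nuclear charges: La³⁺ (Z=57), Te²⁻ (Z=52). Highest Z is smallest.

La³⁺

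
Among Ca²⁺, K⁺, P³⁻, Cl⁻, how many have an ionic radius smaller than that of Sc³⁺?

Isoelectronic series (18 e⁻ each). Size is set by nuclear charge: more protons means a smaller ion. Sc³⁺ (Z=21), Ca²⁺ (Z=20), K⁺ (Z=19), Cl⁻ (Z=17), P³⁻ (Z=15).
Relative to Sc³⁺, the ions that are smaller are none. So 0 are smaller.

0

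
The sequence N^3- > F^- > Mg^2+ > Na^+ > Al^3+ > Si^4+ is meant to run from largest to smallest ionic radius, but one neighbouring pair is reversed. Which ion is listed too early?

Scanning neighbour by neighbour, only Mg^2+/Na^+ violates a trend: Mg^2+ and Na^+ share 10 electrons; the higher nuclear charge on Mg (Z=12) contracts it more, so Mg^2+ < Na^+. That makes Mg^2+ the one sitting a position early relative to where it belongs.

Mg^2+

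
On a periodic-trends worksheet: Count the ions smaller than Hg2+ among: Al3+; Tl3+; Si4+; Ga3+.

Tabulating Z and e⁻: Si4+ (Z=14, 10 e⁻), Al3+ (Z=13, 10 e⁻), Ga3+ (Z=31, 28 e⁻), Tl3+ (Z=81, 78 e⁻), Hg2+ (Z=80, 78 e⁻). Si4+ < Al3+ (isoelectronic, higher Z=14 is smaller); Al3+ < Ga3+ (same group, period 3 vs 4); Ga3+ < Tl3+ (same group, 2 shells fewer); Tl3+ < Hg2+ (both 78 e⁻, Z=81>80).
Ordering all of them (including Hg2+) by radius gives Si4+ < Al3+ < Ga3+ < Tl3+ < Hg2+. That's 4.

4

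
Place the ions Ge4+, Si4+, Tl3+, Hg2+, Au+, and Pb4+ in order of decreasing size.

Tabulating Z and e⁻: Si4+ (Z=14, 10 e⁻), Ge4+ (Z=32, 28 e⁻), Pb4+ (Z=82, 78 e⁻), Tl3+ (Z=81, 78 e⁻), Hg2+ (Z=80, 78 e⁻), Au+ (Z=79, 78 e⁻). Si4+ < Ge4+ (same group, period 3 vs 4); Ge4+ < Pb4+ (same group, 2 shells fewer); Pb4+ < Tl3+ (both 78 e⁻, Z=82>81); Tl3+ < Hg2+ (isoelectronic, higher Z=81 is smaller); Hg2+ < Au+ (isoelectronic, higher Z=80 is smaller).

Au+ > Hg2+ > Tl3+ > Pb4+ > Ge4+ > Si4+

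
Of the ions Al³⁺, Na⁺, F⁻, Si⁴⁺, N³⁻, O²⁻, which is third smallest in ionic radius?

All of these have 10 electrons (isoelectronic). With the same electron cloud, the ion with the most protons pulls it in tightest. Nuclear charges: Si⁴⁺ (Z=14), Al³⁺ (Z=13), Na⁺ (Z=11), F⁻ (Z=9), O²⁻ (Z=8), N³⁻ (Z=7). Highest Z is smallest.
Ordering: Si⁴⁺ < Al³⁺ < Na⁺ < F⁻ < O²⁻ < N³⁻. The third smallest is Na⁺.

Na⁺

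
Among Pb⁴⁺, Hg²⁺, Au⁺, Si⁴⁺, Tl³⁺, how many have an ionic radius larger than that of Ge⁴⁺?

4

Electron counts and nuclear charges: Si⁴⁺ (Z=14, 10 e⁻), Ge⁴⁺ (Z=32, 28 e⁻), Pb⁴⁺ (Z=82, 78 e⁻), Tl³⁺ (Z=81, 78 e⁻), Hg²⁺ (Z=80, 78 e⁻), Au⁺ (Z=79, 78 e⁻). Si⁴⁺ < Ge⁴⁺ (same group, period 3 vs 4); Ge⁴⁺ < Pb⁴⁺ (same group, period 4 vs 6); Pb⁴⁺ < Tl³⁺ (both 78 e⁻, Z=82>81); Tl³⁺ < Hg²⁺ (both 78 e⁻, Z=81>80); Hg²⁺ < Au⁺ (both 78 e⁻, Z=80>79).
Relative to Ge⁴⁺, the ions that are larger are Pb⁴⁺, Tl³⁺, Hg²⁺, Au⁺. So 4 are larger.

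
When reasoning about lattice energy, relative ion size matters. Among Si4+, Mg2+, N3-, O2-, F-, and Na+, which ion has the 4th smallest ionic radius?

F-

These species are isoelectronic with 10 electrons. The only difference is the number of protons: Si4+ (Z=14), Mg2+ (Z=12), Na+ (Z=11), F- (Z=9), O2- (Z=8), N3- (Z=7). The strongest nuclear pull (Si4+) gives the smallest ion.
Full ascending order: Si4+ < Mg2+ < Na+ < F- < O2- < N3-. Counting from the smallest, position 4 is F-.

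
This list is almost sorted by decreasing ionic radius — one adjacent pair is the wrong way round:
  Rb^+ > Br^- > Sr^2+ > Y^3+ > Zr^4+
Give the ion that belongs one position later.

Rb^+

Check each adjacent pair. Rb^+ and Br^- are reversed: they are isoelectronic (36 e⁻) and Rb has more protons than Br (37 vs 35), making Rb^+ smaller. No other neighbouring pair contradicts the periodic trends, so Rb^+ is the ion listed too early.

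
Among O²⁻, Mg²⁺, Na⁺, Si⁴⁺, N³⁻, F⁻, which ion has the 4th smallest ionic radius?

F⁻

Each ion has 10 electrons. The ranking follows nuclear charge in reverse — greater Z gives a smaller radius. Si⁴⁺ (Z=14), Mg²⁺ (Z=12), Na⁺ (Z=11), F⁻ (Z=9), O²⁻ (Z=8), N³⁻ (Z=7).
Full ascending order: Si⁴⁺ < Mg²⁺ < Na⁺ < F⁻ < O²⁻ < N³⁻. Counting from the smallest, position 4 is F⁻.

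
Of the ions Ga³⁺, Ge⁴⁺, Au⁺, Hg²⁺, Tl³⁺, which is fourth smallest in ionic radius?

Hg²⁺

Ge⁴⁺ (Z=32, 28 e⁻), Ga³⁺ (Z=31, 28 e⁻), Tl³⁺ (Z=81, 78 e⁻), Hg²⁺ (Z=80, 78 e⁻), Au⁺ (Z=79, 78 e⁻). Ge⁴⁺ < Ga³⁺ (isoelectronic, higher Z=32 is smaller); Ga³⁺ < Tl³⁺ (same group, 2 shells fewer); Tl³⁺ < Hg²⁺ (isoelectronic, higher Z=81 is smaller); Hg²⁺ < Au⁺ (both 78 e⁻, Z=80>79).
Ordering: Ge⁴⁺ < Ga³⁺ < Tl³⁺ < Hg²⁺ < Au⁺. The fourth smallest is Hg²⁺.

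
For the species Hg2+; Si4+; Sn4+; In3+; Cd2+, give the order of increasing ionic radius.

Si4+ < Sn4+ < In3+ < Cd2+ < Hg2+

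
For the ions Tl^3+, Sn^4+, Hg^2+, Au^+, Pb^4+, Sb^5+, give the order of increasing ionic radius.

Sb^5+ < Sn^4+ < Pb^4+ < Tl^3+ < Hg^2+ < Au^+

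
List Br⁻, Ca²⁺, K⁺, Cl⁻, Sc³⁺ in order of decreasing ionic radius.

First list Z and electron count for each: Sc³⁺ (Z=21, 18 e⁻), Ca²⁺ (Z=20, 18 e⁻), K⁺ (Z=19, 18 e⁻), Cl⁻ (Z=17, 18 e⁻), Br⁻ (Z=35, 36 e⁻). Sc³⁺ < Ca²⁺ (both 18 e⁻, Z=21>20); Ca²⁺ < K⁺ (both 18 e⁻, Z=20>19); K⁺ < Cl⁻ (both 18 e⁻, Z=19>17); Cl⁻ < Br⁻ (same group, 1 shell fewer).

Br⁻ > Cl⁻ > K⁺ > Ca²⁺ > Sc³⁺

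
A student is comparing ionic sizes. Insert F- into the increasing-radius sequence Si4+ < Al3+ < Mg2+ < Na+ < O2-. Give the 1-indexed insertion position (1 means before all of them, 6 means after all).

5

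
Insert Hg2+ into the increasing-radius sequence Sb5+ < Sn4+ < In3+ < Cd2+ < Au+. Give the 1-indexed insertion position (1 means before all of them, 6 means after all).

5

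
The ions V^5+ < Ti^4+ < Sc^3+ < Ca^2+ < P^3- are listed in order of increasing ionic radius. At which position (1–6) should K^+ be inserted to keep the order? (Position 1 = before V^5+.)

These species are isoelectronic with 18 electrons. The only difference is the number of protons: V^5+ (Z=23), Ti^4+ (Z=22), Sc^3+ (Z=21), Ca^2+ (Z=20), K^+ (Z=19), P^3- (Z=15). The strongest nuclear pull (V^5+) gives the smallest ion.
The complete sequence is V^5+ < Ti^4+ < Sc^3+ < Ca^2+ < K^+ < P^3-. K^+ sits at position 5.

5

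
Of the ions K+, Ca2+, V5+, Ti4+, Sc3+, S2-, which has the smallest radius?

V5+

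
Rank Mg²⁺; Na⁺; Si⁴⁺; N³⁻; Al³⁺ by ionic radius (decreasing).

N³⁻ > Na⁺ > Mg²⁺ > Al³⁺ > Si⁴⁺

All of these have 10 electrons (isoelectronic). With the same electron cloud, the ion with the most protons pulls it in tightest. Nuclear charges: Si⁴⁺ (Z=14), Al³⁺ (Z=13), Mg²⁺ (Z=12), Na⁺ (Z=11), N³⁻ (Z=7). Highest Z is smallest.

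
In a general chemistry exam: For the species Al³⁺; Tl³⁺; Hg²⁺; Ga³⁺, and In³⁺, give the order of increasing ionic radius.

Al³⁺ < Ga³⁺ < In³⁺ < Tl³⁺ < Hg²⁺

Al³⁺ (Z=13, 10 e⁻), Ga³⁺ (Z=31, 28 e⁻), In³⁺ (Z=49, 46 e⁻), Tl³⁺ (Z=81, 78 e⁻), Hg²⁺ (Z=80, 78 e⁻). Al³⁺ < Ga³⁺ (same group, period 3 vs 4); Ga³⁺ < In³⁺ (same group, period 4 vs 5); In³⁺ < Tl³⁺ (same group, 1 shell fewer); Tl³⁺ < Hg²⁺ (isoelectronic, higher Z=81 is smaller).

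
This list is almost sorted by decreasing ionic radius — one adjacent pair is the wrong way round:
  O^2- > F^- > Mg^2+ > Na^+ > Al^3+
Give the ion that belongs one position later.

The pair Mg^2+, Na^+ is the wrong way round — Mg^2+ and Na^+ share 10 electrons; the higher nuclear charge on Mg (Z=12) contracts it more, so Mg^2+ < Na^+. All other adjacent pairs agree with periodic trends, so Mg^2+ is the misplaced ion.

Mg^2+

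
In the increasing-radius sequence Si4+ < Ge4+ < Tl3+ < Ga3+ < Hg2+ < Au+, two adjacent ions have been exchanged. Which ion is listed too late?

Ga3+

The pair Tl3+, Ga3+ is the wrong way round — same group and charge — period 4 sits above period 6, so Ga3+ is smaller. All other adjacent pairs agree with periodic trends, so Ga3+ is the misplaced ion.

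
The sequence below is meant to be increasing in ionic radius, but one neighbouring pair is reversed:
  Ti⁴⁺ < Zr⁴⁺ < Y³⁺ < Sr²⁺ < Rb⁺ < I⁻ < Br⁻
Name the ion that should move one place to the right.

I⁻

Compare adjacent ions: same group and charge — period 4 sits above period 5, so Br⁻ is smaller — yet in this increasing list I⁻ sits before Br⁻. Nothing else is reversed, so I⁻ should move one place to the right.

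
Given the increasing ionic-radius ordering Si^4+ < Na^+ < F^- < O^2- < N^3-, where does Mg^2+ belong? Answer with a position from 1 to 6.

2

Isoelectronic series (10 e⁻ each). Size is set by nuclear charge: more protons means a smaller ion. Si^4+ (Z=14), Mg^2+ (Z=12), Na^+ (Z=11), F^- (Z=9), O^2- (Z=8), N^3- (Z=7).
Merged order: Si^4+ < Mg^2+ < Na^+ < F^- < O^2- < N^3- — Mg^2+ is number 2.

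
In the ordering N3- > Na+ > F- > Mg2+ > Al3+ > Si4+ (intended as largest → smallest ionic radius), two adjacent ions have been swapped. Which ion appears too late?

F-

Compare adjacent ions: they are isoelectronic (10 e⁻) and Na has more protons than F (11 vs 9), making Na+ smaller — yet in this decreasing list Na+ sits before F-. Nothing else is reversed, so F- should move one place to the left.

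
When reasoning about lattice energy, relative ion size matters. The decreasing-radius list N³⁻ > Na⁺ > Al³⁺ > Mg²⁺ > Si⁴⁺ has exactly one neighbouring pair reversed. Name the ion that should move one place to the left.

Mg²⁺

Compare adjacent ions: Al³⁺ and Mg²⁺ share 10 electrons; the higher nuclear charge on Al (Z=13) contracts it more, so Al³⁺ < Mg²⁺ — yet in this decreasing list Al³⁺ sits before Mg²⁺. Nothing else is reversed, so Mg²⁺ should move one place to the left.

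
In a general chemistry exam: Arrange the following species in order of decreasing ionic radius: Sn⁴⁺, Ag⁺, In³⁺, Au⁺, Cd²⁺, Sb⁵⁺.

Au⁺ > Ag⁺ > Cd²⁺ > In³⁺ > Sn⁴⁺ > Sb⁵⁺

Work out protons and electrons: Sb⁵⁺ (Z=51, 46 e⁻), Sn⁴⁺ (Z=50, 46 e⁻), In³⁺ (Z=49, 46 e⁻), Cd²⁺ (Z=48, 46 e⁻), Ag⁺ (Z=47, 46 e⁻), Au⁺ (Z=79, 78 e⁻). Sb⁵⁺ < Sn⁴⁺ (isoelectronic, higher Z=51 is smaller); Sn⁴⁺ < In³⁺ (both 46 e⁻, Z=50>49); In³⁺ < Cd²⁺ (both 46 e⁻, Z=49>48); Cd²⁺ < Ag⁺ (isoelectronic, higher Z=48 is smaller); Ag⁺ < Au⁺ (same group, period 5 vs 6).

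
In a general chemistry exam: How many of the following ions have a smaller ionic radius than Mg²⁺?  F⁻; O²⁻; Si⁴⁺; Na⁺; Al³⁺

2

Isoelectronic series (10 e⁻ each). Size is set by nuclear charge: more protons means a smaller ion. Si⁴⁺ (Z=14), Al³⁺ (Z=13), Mg²⁺ (Z=12), Na⁺ (Z=11), F⁻ (Z=9), O²⁻ (Z=8).
Overall: Si⁴⁺ < Al³⁺ < Mg²⁺ < Na⁺ < F⁻ < O²⁻. Mg²⁺ has 2 below it and 3 above. So 2 are smaller.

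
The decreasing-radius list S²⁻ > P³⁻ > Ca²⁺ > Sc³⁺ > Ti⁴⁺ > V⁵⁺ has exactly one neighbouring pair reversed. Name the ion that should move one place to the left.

Compare adjacent ions: both have 18 electrons but Z(S)=16 > Z(P)=15, so S²⁻ should be the smaller of the two — yet in this decreasing list S²⁻ sits before P³⁻. Nothing else is reversed, so P³⁻ should move one place to the left.

P³⁻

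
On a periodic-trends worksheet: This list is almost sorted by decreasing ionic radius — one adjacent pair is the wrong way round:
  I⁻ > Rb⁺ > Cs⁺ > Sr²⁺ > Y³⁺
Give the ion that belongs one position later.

Check each adjacent pair. Rb⁺ and Cs⁺ are reversed: Rb⁺ and Cs⁺ are in one column with the same charge; the lighter period-5 ion has one fewer shell and is smaller. No other neighbouring pair contradicts the periodic trends, so Rb⁺ is the ion listed too early.

Rb⁺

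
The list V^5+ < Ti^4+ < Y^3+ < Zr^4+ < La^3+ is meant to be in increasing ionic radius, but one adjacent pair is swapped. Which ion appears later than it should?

The pair Y^3+, Zr^4+ is the wrong way round — they are isoelectronic (36 e⁻) and Zr has more protons than Y (40 vs 39), making Zr^4+ smaller. All other adjacent pairs agree with periodic trends, so Zr^4+ is the misplaced ion.

Zr^4+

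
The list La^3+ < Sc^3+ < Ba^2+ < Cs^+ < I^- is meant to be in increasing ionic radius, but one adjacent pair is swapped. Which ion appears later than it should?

Sc^3+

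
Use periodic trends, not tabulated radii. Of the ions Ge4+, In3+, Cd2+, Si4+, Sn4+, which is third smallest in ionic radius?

Sn4+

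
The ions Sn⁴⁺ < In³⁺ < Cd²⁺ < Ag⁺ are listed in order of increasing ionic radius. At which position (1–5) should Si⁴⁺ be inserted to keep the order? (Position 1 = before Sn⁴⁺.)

First list Z and electron count for each: Si⁴⁺: 10 e⁻, Z=14, Sn⁴⁺: 46 e⁻, Z=50, In³⁺: 46 e⁻, Z=49, Cd²⁺: 46 e⁻, Z=48, Ag⁺: 46 e⁻, Z=47. Si⁴⁺ < Sn⁴⁺ (same group, 2 shells fewer); Sn⁴⁺ < In³⁺ (isoelectronic, higher Z=50 is smaller); In³⁺ < Cd²⁺ (isoelectronic, higher Z=49 is smaller); Cd²⁺ < Ag⁺ (both 46 e⁻, Z=48>47).
With Si⁴⁺ included the full order is Si⁴⁺ < Sn⁴⁺ < In³⁺ < Cd²⁺ < Ag⁺, so it takes position 1.

1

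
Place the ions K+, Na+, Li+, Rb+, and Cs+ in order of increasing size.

All are in the same group with charge +1. Radius grows down the group as n (the outermost shell) increases.

Li+ < Na+ < K+ < Rb+ < Cs+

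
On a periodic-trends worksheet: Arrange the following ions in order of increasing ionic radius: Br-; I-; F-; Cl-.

F- < Cl- < Br- < I-

These ions sit in one column with identical charge. Each step down the periodic table adds a principal shell, increasing the radius.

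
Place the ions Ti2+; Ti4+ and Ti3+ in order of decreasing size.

For a single element, ionic radius drops as positive charge rises — Ti4+ < Ti2+.

Ti2+ > Ti3+ > Ti4+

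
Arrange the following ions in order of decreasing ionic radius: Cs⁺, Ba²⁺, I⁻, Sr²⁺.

I⁻ > Cs⁺ > Ba²⁺ > Sr²⁺

Tabulating Z and e⁻: Sr²⁺ (Z=38, 36 e⁻), Ba²⁺ (Z=56, 54 e⁻), Cs⁺ (Z=55, 54 e⁻), I⁻ (Z=53, 54 e⁻). Sr²⁺ < Ba²⁺ (same group, period 5 vs 6); Ba²⁺ < Cs⁺ (isoelectronic, higher Z=56 is smaller); Cs⁺ < I⁻ (isoelectronic, higher Z=55 is smaller).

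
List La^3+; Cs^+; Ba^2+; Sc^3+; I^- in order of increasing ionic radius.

First list Z and electron count for each: Sc^3+ has 18 e⁻ (Z=21), La^3+ has 54 e⁻ (Z=57), Ba^2+ has 54 e⁻ (Z=56), Cs^+ has 54 e⁻ (Z=55), I^- has 54 e⁻ (Z=53). Sc^3+ < La^3+ (same group, 2 shells fewer); La^3+ < Ba^2+ (isoelectronic, higher Z=57 is smaller); Ba^2+ < Cs^+ (both 54 e⁻, Z=56>55); Cs^+ < I^- (both 54 e⁻, Z=55>53).

Sc^3+ < La^3+ < Ba^2+ < Cs^+ < I^-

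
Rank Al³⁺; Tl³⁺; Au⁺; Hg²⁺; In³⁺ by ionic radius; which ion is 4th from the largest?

In³⁺

Al³⁺: 10 e⁻, Z=13, In³⁺: 46 e⁻, Z=49, Tl³⁺: 78 e⁻, Z=81, Hg²⁺: 78 e⁻, Z=80, Au⁺: 78 e⁻, Z=79. Al³⁺ < In³⁺ (same group, 2 shells fewer); In³⁺ < Tl³⁺ (same group, 1 shell fewer); Tl³⁺ < Hg²⁺ (isoelectronic, higher Z=81 is smaller); Hg²⁺ < Au⁺ (isoelectronic, higher Z=80 is smaller).
Ordering: Al³⁺ < In³⁺ < Tl³⁺ < Hg²⁺ < Au⁺. The 4th largest is In³⁺.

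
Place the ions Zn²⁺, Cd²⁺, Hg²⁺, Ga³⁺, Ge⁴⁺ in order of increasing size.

Ge⁴⁺ < Ga³⁺ < Zn²⁺ < Cd²⁺ < Hg²⁺

Tabulating Z and e⁻: Ge⁴⁺: 28 e⁻, Z=32, Ga³⁺: 28 e⁻, Z=31, Zn²⁺: 28 e⁻, Z=30, Cd²⁺: 46 e⁻, Z=48, Hg²⁺: 78 e⁻, Z=80. Ge⁴⁺ < Ga³⁺ (isoelectronic, higher Z=32 is smaller); Ga³⁺ < Zn²⁺ (isoelectronic, higher Z=31 is smaller); Zn²⁺ < Cd²⁺ (same group, period 4 vs 5); Cd²⁺ < Hg²⁺ (same group, 1 shell fewer).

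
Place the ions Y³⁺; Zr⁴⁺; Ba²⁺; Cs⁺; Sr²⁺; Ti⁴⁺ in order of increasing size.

Ti⁴⁺ < Zr⁴⁺ < Y³⁺ < Sr²⁺ < Ba²⁺ < Cs⁺

Work out protons and electrons: Ti⁴⁺: 18 e⁻, Z=22, Zr⁴⁺: 36 e⁻, Z=40, Y³⁺: 36 e⁻, Z=39, Sr²⁺: 36 e⁻, Z=38, Ba²⁺: 54 e⁻, Z=56, Cs⁺: 54 e⁻, Z=55. Ti⁴⁺ < Zr⁴⁺ (same group, period 4 vs 5); Zr⁴⁺ < Y³⁺ (isoelectronic, higher Z=40 is smaller); Y³⁺ < Sr²⁺ (both 36 e⁻, Z=39>38); Sr²⁺ < Ba²⁺ (same group, 1 shell fewer); Ba²⁺ < Cs⁺ (both 54 e⁻, Z=56>55).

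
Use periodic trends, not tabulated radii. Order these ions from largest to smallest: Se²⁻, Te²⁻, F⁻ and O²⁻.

Te²⁻ > Se²⁻ > O²⁻ > F⁻

First list Z and electron count for each: F⁻ (Z=9, 10 e⁻), O²⁻ (Z=8, 10 e⁻), Se²⁻ (Z=34, 36 e⁻), Te²⁻ (Z=52, 54 e⁻). F⁻ < O²⁻ (both 10 e⁻, Z=9>8); O²⁻ < Se²⁻ (same group, period 2 vs 4); Se²⁻ < Te²⁻ (same group, 1 shell fewer).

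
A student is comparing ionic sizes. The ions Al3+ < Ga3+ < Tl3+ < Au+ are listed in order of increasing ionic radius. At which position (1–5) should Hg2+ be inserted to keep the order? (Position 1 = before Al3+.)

4

First list Z and electron count for each: Al3+ has 10 e⁻ (Z=13), Ga3+ has 28 e⁻ (Z=31), Tl3+ has 78 e⁻ (Z=81), Hg2+ has 78 e⁻ (Z=80), Au+ has 78 e⁻ (Z=79). Al3+ < Ga3+ (same group, period 3 vs 4); Ga3+ < Tl3+ (same group, 2 shells fewer); Tl3+ < Hg2+ (isoelectronic, higher Z=81 is smaller); Hg2+ < Au+ (both 78 e⁻, Z=80>79).
With Hg2+ included the full order is Al3+ < Ga3+ < Tl3+ < Hg2+ < Au+, so it takes position 4.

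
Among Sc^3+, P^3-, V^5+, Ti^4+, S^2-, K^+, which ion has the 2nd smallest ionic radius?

Ti^4+

Each ion has 18 electrons. The ranking follows nuclear charge in reverse — greater Z gives a smaller radius. V^5+ (Z=23), Ti^4+ (Z=22), Sc^3+ (Z=21), K^+ (Z=19), S^2- (Z=16), P^3- (Z=15).
So the order is V^5+ < Ti^4+ < Sc^3+ < K^+ < S^2- < P^3-; the 2nd-smallest ion is Ti^4+.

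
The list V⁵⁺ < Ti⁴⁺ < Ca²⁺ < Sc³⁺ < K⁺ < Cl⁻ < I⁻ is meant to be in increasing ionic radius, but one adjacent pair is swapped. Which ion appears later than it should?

Sc³⁺

The pair Ca²⁺, Sc³⁺ is the wrong way round — both have 18 electrons but Z(Sc)=21 > Z(Ca)=20, so Sc³⁺ should be the smaller of the two. All other adjacent pairs agree with periodic trends, so Sc³⁺ is the misplaced ion.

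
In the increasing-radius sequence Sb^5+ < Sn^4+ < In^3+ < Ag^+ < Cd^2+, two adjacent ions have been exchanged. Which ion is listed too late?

Cd^2+

The pair Ag^+, Cd^2+ is the wrong way round — Cd^2+ and Ag^+ share 46 electrons; the higher nuclear charge on Cd (Z=48) contracts it more, so Cd^2+ < Ag^+. All other adjacent pairs agree with periodic trends, so Cd^2+ is the misplaced ion.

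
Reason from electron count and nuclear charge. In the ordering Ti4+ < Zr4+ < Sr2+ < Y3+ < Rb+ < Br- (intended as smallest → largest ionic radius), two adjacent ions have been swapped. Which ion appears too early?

Check each adjacent pair. Sr2+ and Y3+ are reversed: they are isoelectronic (36 e⁻) and Y has more protons than Sr (39 vs 38), making Y3+ smaller. No other neighbouring pair contradicts the periodic trends, so Sr2+ is the ion listed too early.

Sr2+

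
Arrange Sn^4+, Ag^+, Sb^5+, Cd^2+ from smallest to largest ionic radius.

All of these have 46 electrons (isoelectronic). With the same electron cloud, the ion with the most protons pulls it in tightest. Nuclear charges: Sb^5+ (Z=51), Sn^4+ (Z=50), Cd^2+ (Z=48), Ag^+ (Z=47). Highest Z is smallest.

Sb^5+ < Sn^4+ < Cd^2+ < Ag^+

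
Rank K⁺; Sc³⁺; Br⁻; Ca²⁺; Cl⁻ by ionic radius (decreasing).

Sc³⁺ has 18 e⁻ (Z=21), Ca²⁺ has 18 e⁻ (Z=20), K⁺ has 18 e⁻ (Z=19), Cl⁻ has 18 e⁻ (Z=17), Br⁻ has 36 e⁻ (Z=35). Sc³⁺ < Ca²⁺ (both 18 e⁻, Z=21>20); Ca²⁺ < K⁺ (isoelectronic, higher Z=20 is smaller); K⁺ < Cl⁻ (isoelectronic, higher Z=19 is smaller); Cl⁻ < Br⁻ (same group, period 3 vs 4).

Br⁻ > Cl⁻ > K⁺ > Ca²⁺ > Sc³⁺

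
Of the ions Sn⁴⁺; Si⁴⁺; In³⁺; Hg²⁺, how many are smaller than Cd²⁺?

3

Electron counts and nuclear charges: Si⁴⁺ has 10 e⁻ (Z=14), Sn⁴⁺ has 46 e⁻ (Z=50), In³⁺ has 46 e⁻ (Z=49), Cd²⁺ has 46 e⁻ (Z=48), Hg²⁺ has 78 e⁻ (Z=80). Si⁴⁺ < Sn⁴⁺ (same group, period 3 vs 5); Sn⁴⁺ < In³⁺ (both 46 e⁻, Z=50>49); In³⁺ < Cd²⁺ (isoelectronic, higher Z=49 is smaller); Cd²⁺ < Hg²⁺ (same group, period 5 vs 6).
Ordering all of them (including Cd²⁺) by radius gives Si⁴⁺ < Sn⁴⁺ < In³⁺ < Cd²⁺ < Hg²⁺. So 3 are smaller.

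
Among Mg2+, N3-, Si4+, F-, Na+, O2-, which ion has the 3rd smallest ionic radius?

Na+

These species are isoelectronic with 10 electrons. The only difference is the number of protons: Si4+ (Z=14), Mg2+ (Z=12), Na+ (Z=11), F- (Z=9), O2- (Z=8), N3- (Z=7). The strongest nuclear pull (Si4+) gives the smallest ion.
That gives Si4+ < Mg2+ < Na+ < F- < O2- < N3-. From the smallest end, number 3 is Na+.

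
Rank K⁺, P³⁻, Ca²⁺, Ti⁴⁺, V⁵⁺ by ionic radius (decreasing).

P³⁻ > K⁺ > Ca²⁺ > Ti⁴⁺ > V⁵⁺

These species are isoelectronic with 18 electrons. The only difference is the number of protons: V⁵⁺ (Z=23), Ti⁴⁺ (Z=22), Ca²⁺ (Z=20), K⁺ (Z=19), P³⁻ (Z=15). The strongest nuclear pull (V⁵⁺) gives the smallest ion.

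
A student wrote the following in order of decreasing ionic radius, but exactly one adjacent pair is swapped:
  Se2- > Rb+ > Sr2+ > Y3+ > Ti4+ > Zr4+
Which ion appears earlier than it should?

Ti4+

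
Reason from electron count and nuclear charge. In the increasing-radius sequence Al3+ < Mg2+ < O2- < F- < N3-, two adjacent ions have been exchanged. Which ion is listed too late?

F-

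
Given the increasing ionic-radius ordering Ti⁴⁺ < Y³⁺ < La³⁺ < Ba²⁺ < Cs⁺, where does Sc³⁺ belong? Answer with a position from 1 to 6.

Ti⁴⁺ has 18 e⁻ (Z=22), Sc³⁺ has 18 e⁻ (Z=21), Y³⁺ has 36 e⁻ (Z=39), La³⁺ has 54 e⁻ (Z=57), Ba²⁺ has 54 e⁻ (Z=56), Cs⁺ has 54 e⁻ (Z=55). Ti⁴⁺ < Sc³⁺ (isoelectronic, higher Z=22 is smaller); Sc³⁺ < Y³⁺ (same group, 1 shell fewer); Y³⁺ < La³⁺ (same group, 1 shell fewer); La³⁺ < Ba²⁺ (isoelectronic, higher Z=57 is smaller); Ba²⁺ < Cs⁺ (both 54 e⁻, Z=56>55).
Merged order: Ti⁴⁺ < Sc³⁺ < Y³⁺ < La³⁺ < Ba²⁺ < Cs⁺ — Sc³⁺ is number 2.

2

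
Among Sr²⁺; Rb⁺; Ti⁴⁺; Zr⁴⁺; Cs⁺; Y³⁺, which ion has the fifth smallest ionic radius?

Tabulating Z and e⁻: Ti⁴⁺: 18 e⁻, Z=22, Zr⁴⁺: 36 e⁻, Z=40, Y³⁺: 36 e⁻, Z=39, Sr²⁺: 36 e⁻, Z=38, Rb⁺: 36 e⁻, Z=37, Cs⁺: 54 e⁻, Z=55. Ti⁴⁺ < Zr⁴⁺ (same group, period 4 vs 5); Zr⁴⁺ < Y³⁺ (both 36 e⁻, Z=40>39); Y³⁺ < Sr²⁺ (both 36 e⁻, Z=39>38); Sr²⁺ < Rb⁺ (isoelectronic, higher Z=38 is smaller); Rb⁺ < Cs⁺ (same group, period 5 vs 6).
So the order is Ti⁴⁺ < Zr⁴⁺ < Y³⁺ < Sr²⁺ < Rb⁺ < Cs⁺; the 5th-smallest ion is Rb⁺.

Rb⁺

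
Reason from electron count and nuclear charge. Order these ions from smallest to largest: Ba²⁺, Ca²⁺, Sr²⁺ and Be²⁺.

Same group, same charge. Going down the group adds an extra shell of electrons, so the ion gets larger: Be²⁺ is highest in the group and smallest.

Be²⁺ < Ca²⁺ < Sr²⁺ < Ba²⁺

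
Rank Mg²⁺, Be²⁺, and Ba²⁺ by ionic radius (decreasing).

Ba²⁺ > Mg²⁺ > Be²⁺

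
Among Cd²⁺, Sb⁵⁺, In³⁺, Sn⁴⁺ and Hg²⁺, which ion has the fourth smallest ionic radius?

Electron counts and nuclear charges: Sb⁵⁺: 46 e⁻, Z=51, Sn⁴⁺: 46 e⁻, Z=50, In³⁺: 46 e⁻, Z=49, Cd²⁺: 46 e⁻, Z=48, Hg²⁺: 78 e⁻, Z=80. Sb⁵⁺ < Sn⁴⁺ (both 46 e⁻, Z=51>50); Sn⁴⁺ < In³⁺ (both 46 e⁻, Z=50>49); In³⁺ < Cd²⁺ (both 46 e⁻, Z=49>48); Cd²⁺ < Hg²⁺ (same group, 1 shell fewer).
So the order is Sb⁵⁺ < Sn⁴⁺ < In³⁺ < Cd²⁺ < Hg²⁺; the 4th-smallest ion is Cd²⁺.

Cd²⁺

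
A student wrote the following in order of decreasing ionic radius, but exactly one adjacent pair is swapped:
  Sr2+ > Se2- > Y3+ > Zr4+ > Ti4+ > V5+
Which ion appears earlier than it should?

The pair Sr2+, Se2- is the wrong way round — both have 36 electrons but Z(Sr)=38 > Z(Se)=34, so Sr2+ should be the smaller of the two. All other adjacent pairs agree with periodic trends, so Sr2+ is the misplaced ion.

Sr2+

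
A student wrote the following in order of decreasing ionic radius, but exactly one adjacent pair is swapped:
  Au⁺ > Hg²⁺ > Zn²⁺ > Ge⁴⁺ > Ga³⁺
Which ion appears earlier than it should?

Ge⁴⁺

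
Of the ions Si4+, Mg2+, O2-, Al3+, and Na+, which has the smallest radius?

Si4+

Each ion has 10 electrons. The ranking follows nuclear charge in reverse — greater Z gives a smaller radius. Si4+ (Z=14), Al3+ (Z=13), Mg2+ (Z=12), Na+ (Z=11), O2- (Z=8).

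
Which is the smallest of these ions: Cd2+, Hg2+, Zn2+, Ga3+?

Ga3+: 28 e⁻, Z=31, Zn2+: 28 e⁻, Z=30, Cd2+: 46 e⁻, Z=48, Hg2+: 78 e⁻, Z=80. Ga3+ < Zn2+ (both 28 e⁻, Z=31>30); Zn2+ < Cd2+ (same group, 1 shell fewer); Cd2+ < Hg2+ (same group, period 5 vs 6).

Ga3+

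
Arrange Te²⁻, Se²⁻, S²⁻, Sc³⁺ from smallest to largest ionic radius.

Sc³⁺ < S²⁻ < Se²⁻ < Te²⁻

Electron counts and nuclear charges: Sc³⁺: 18 e⁻, Z=21, S²⁻: 18 e⁻, Z=16, Se²⁻: 36 e⁻, Z=34, Te²⁻: 54 e⁻, Z=52. Sc³⁺ < S²⁻ (isoelectronic, higher Z=21 is smaller); S²⁻ < Se²⁻ (same group, 1 shell fewer); Se²⁻ < Te²⁻ (same group, 1 shell fewer).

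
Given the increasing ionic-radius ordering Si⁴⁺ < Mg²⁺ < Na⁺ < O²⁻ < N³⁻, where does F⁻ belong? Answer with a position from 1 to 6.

4

Each ion has 10 electrons. The ranking follows nuclear charge in reverse — greater Z gives a smaller radius. Si⁴⁺ (Z=14), Mg²⁺ (Z=12), Na⁺ (Z=11), F⁻ (Z=9), O²⁻ (Z=8), N³⁻ (Z=7).
Merged order: Si⁴⁺ < Mg²⁺ < Na⁺ < F⁻ < O²⁻ < N³⁻ — F⁻ is number 4.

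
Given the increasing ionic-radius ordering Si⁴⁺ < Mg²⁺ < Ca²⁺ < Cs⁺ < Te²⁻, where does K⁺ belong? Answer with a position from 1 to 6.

4

Tabulating Z and e⁻: Si⁴⁺: 10 e⁻, Z=14, Mg²⁺: 10 e⁻, Z=12, Ca²⁺: 18 e⁻, Z=20, K⁺: 18 e⁻, Z=19, Cs⁺: 54 e⁻, Z=55, Te²⁻: 54 e⁻, Z=52. Si⁴⁺ < Mg²⁺ (isoelectronic, higher Z=14 is smaller); Mg²⁺ < Ca²⁺ (same group, 1 shell fewer); Ca²⁺ < K⁺ (both 18 e⁻, Z=20>19); K⁺ < Cs⁺ (same group, period 4 vs 6); Cs⁺ < Te²⁻ (isoelectronic, higher Z=55 is smaller).
With K⁺ included the full order is Si⁴⁺ < Mg²⁺ < Ca²⁺ < K⁺ < Cs⁺ < Te²⁻, so it takes position 4.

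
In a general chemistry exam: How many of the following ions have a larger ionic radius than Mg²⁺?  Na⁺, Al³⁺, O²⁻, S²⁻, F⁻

4

Electron counts and nuclear charges: Al³⁺ (Z=13, 10 e⁻), Mg²⁺ (Z=12, 10 e⁻), Na⁺ (Z=11, 10 e⁻), F⁻ (Z=9, 10 e⁻), O²⁻ (Z=8, 10 e⁻), S²⁻ (Z=16, 18 e⁻). Al³⁺ < Mg²⁺ (both 10 e⁻, Z=13>12); Mg²⁺ < Na⁺ (isoelectronic, higher Z=12 is smaller); Na⁺ < F⁻ (both 10 e⁻, Z=11>9); F⁻ < O²⁻ (isoelectronic, higher Z=9 is smaller); O²⁻ < S²⁻ (same group, period 2 vs 3).
Ordering all of them (including Mg²⁺) by radius gives Al³⁺ < Mg²⁺ < Na⁺ < F⁻ < O²⁻ < S²⁻. So 4 are larger.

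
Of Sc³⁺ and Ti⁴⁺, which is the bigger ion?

These species are isoelectronic with 18 electrons. The only difference is the number of protons: Ti⁴⁺ (Z=22), Sc³⁺ (Z=21). The strongest nuclear pull (Ti⁴⁺) gives the smallest ion.

Sc³⁺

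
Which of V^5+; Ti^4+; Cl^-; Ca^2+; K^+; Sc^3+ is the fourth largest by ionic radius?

Sc^3+

These species are isoelectronic with 18 electrons. The only difference is the number of protons: V^5+ (Z=23), Ti^4+ (Z=22), Sc^3+ (Z=21), Ca^2+ (Z=20), K^+ (Z=19), Cl^- (Z=17). The strongest nuclear pull (V^5+) gives the smallest ion.
Ordering: V^5+ < Ti^4+ < Sc^3+ < Ca^2+ < K^+ < Cl^-. The fourth largest is Sc^3+.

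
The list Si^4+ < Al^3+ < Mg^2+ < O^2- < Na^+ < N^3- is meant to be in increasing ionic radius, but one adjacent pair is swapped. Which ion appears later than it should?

Na^+

The pair O^2-, Na^+ is the wrong way round — both have 10 electrons but Z(Na)=11 > Z(O)=8, so Na^+ should be the smaller of the two. All other adjacent pairs agree with periodic trends, so Na^+ is the misplaced ion.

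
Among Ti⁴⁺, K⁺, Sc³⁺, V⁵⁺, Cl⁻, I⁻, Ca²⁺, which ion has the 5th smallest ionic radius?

K⁺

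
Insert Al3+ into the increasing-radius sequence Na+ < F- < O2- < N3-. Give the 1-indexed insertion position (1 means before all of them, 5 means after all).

1

Each ion has 10 electrons. The ranking follows nuclear charge in reverse — greater Z gives a smaller radius. Al3+ (Z=13), Na+ (Z=11), F- (Z=9), O2- (Z=8), N3- (Z=7).
The complete sequence is Al3+ < Na+ < F- < O2- < N3-. Al3+ sits at position 1.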